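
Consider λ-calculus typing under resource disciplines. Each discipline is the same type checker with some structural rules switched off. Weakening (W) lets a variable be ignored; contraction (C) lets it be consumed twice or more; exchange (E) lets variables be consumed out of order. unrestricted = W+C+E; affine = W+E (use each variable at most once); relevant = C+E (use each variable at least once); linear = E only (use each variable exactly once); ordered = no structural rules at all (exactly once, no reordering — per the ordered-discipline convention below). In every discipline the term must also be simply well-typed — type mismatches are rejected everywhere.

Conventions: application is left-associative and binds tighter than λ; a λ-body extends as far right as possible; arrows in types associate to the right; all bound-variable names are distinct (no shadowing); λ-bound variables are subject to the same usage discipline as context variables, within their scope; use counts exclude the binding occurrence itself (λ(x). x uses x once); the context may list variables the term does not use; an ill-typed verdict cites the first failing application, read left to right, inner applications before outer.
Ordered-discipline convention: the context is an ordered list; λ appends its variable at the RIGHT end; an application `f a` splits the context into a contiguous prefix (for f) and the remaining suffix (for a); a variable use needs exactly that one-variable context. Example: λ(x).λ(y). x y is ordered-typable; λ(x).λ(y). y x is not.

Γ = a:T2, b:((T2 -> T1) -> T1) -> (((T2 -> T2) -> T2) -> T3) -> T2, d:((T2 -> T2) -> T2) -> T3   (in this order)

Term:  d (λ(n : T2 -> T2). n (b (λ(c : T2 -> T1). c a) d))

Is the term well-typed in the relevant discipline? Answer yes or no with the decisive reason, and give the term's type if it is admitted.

yes — a, b, d, n, c: all used, weakening unneeded; term : T3
variable uses: a: 1; b: 1; d: 2; n (bound): 1; c (bound): 1
uses in reading order: d, n, b, c, a, d
typing: ✓ — T3
per-discipline verdicts: ordered ✗, linear ✗, affine ✗, relevant ✓, unrestricted ✓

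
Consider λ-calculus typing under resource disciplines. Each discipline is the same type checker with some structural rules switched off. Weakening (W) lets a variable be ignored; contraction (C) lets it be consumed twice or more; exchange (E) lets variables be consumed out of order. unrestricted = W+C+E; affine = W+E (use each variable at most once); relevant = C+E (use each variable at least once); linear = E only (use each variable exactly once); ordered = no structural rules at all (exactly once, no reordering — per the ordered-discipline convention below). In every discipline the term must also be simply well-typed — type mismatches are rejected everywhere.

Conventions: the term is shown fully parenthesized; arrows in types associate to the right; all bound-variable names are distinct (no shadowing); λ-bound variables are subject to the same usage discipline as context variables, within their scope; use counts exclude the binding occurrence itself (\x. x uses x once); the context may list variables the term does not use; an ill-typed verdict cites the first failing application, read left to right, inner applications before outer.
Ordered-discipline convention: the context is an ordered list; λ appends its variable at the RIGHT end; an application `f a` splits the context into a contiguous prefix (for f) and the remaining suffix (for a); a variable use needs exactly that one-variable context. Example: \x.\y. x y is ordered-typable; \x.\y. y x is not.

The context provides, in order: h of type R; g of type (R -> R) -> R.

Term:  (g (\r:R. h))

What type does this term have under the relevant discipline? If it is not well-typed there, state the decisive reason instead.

not well-typed under relevant — r left unused
use counts: h ×1; g ×1; r (bound) ×0
order of uses: g, h
typing: ✓ — R
per-discipline verdicts: ordered ✗; linear ✗; affine ✓; relevant ✗; unrestricted ✓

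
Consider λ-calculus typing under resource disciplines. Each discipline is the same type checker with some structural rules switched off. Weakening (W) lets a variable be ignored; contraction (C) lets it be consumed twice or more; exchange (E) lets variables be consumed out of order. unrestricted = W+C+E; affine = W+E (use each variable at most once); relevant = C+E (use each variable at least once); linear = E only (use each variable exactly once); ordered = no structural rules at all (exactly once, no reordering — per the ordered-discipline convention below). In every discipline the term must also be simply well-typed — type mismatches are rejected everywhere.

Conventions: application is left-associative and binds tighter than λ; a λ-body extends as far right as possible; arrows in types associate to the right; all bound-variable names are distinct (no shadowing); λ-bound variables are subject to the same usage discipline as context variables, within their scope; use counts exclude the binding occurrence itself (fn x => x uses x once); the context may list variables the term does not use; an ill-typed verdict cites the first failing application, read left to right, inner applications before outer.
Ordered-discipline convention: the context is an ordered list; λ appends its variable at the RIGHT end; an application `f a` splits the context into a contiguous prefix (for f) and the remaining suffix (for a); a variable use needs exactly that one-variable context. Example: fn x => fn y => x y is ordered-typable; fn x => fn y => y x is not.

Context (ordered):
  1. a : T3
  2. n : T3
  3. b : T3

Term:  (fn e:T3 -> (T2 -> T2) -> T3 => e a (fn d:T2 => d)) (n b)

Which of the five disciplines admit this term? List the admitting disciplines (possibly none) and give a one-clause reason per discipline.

admitting disciplines: none
use counts: a: 1×, n: 1×, b: 1×, e [bound]: 1×, d [bound]: 1×
use order (left to right): e, a, d, n, b
typing: ill-typed: can't apply a value of type T3
ordered: ✗ — the type mismatch rejects it
linear: ✗ — not simply typable
affine: ✗ — fails simple typing
relevant: ✗ — a type mismatch blocks all five
unrestricted: ✗ — the type mismatch rejects it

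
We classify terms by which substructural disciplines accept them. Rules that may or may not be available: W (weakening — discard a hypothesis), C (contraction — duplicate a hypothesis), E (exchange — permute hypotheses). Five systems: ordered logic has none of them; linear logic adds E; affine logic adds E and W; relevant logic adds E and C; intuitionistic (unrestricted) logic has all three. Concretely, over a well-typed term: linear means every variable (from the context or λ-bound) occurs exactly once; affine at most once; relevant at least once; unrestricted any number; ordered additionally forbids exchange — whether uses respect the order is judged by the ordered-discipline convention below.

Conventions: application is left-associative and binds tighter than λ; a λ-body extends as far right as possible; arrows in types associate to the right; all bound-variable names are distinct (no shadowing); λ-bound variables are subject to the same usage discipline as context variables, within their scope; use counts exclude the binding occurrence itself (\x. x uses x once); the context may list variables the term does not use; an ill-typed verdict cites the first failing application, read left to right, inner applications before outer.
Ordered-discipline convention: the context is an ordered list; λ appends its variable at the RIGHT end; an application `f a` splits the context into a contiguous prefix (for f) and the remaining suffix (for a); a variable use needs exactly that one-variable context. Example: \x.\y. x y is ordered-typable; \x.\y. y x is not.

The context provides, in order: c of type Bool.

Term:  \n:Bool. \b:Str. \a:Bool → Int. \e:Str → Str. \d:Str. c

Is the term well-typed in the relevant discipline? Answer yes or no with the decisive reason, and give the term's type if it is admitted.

no — n, b, a, e, d never used (weakening)
counts: c ×1; n (bound) ×0; b (bound) ×0; a (bound) ×0; e (bound) ×0; d (bound) ×0
order of uses: c
typing: the term checks, with type Bool → Str → (Bool → Int) → (Str → Str) → Str → Bool
across the five disciplines: ordered ✗, linear ✗, affine ✓, relevant ✗, unrestricted ✓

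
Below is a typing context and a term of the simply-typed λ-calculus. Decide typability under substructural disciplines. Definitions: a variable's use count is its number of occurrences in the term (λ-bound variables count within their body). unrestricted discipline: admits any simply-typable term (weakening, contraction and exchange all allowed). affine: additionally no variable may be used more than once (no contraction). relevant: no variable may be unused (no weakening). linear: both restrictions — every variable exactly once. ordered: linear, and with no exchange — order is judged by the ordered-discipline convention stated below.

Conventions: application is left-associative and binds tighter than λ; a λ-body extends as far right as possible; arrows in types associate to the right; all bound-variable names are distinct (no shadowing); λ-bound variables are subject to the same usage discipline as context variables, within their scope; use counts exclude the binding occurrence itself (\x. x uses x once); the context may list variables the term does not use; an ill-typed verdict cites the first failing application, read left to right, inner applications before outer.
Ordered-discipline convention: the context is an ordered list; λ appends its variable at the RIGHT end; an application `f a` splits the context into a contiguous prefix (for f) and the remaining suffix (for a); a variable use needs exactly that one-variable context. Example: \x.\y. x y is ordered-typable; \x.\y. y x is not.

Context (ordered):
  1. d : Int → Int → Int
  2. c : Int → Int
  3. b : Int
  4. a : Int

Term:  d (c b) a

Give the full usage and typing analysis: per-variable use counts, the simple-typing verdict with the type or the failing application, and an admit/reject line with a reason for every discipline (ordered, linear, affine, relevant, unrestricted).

use counts: d: 1, c: 1, b: 1, a: 1
left-to-right use order: d, c, b, a
typing: ✓ — Int
ordered: ✓, d, c, b, a once each; derivable with no W/C/E
linear: ✓, each of d, c, b, a used exactly once
affine: ✓, none of d, c, b, a used more than once
relevant: ✓, d, c, b, a: all used, weakening unneeded
unrestricted: ✓, simply typable at Int; W, C, E all held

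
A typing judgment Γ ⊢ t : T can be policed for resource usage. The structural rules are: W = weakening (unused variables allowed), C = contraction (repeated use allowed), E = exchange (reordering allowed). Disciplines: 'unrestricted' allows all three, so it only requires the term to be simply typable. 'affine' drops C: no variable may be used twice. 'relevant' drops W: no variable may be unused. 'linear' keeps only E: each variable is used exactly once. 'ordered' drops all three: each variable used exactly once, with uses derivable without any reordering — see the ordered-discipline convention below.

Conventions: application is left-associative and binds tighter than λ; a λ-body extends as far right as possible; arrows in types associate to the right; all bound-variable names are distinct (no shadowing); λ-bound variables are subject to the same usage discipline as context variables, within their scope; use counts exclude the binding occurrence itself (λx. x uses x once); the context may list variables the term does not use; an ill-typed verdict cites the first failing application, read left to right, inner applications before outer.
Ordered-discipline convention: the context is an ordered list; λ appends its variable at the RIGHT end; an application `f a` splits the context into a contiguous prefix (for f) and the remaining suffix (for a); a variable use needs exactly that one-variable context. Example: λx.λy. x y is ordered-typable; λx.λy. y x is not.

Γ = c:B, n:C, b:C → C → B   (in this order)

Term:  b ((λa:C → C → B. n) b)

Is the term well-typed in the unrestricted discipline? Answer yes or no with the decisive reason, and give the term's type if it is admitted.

yes — typability at C → B is all that's needed; term : C → B
variable uses: c: 0, n: 1, b: 2, a [bound]: 0
order of uses: b, n, b
typing: well-typed at C → B
all disciplines: ordered ✗, linear ✗, affine ✗, relevant ✗, unrestricted ✓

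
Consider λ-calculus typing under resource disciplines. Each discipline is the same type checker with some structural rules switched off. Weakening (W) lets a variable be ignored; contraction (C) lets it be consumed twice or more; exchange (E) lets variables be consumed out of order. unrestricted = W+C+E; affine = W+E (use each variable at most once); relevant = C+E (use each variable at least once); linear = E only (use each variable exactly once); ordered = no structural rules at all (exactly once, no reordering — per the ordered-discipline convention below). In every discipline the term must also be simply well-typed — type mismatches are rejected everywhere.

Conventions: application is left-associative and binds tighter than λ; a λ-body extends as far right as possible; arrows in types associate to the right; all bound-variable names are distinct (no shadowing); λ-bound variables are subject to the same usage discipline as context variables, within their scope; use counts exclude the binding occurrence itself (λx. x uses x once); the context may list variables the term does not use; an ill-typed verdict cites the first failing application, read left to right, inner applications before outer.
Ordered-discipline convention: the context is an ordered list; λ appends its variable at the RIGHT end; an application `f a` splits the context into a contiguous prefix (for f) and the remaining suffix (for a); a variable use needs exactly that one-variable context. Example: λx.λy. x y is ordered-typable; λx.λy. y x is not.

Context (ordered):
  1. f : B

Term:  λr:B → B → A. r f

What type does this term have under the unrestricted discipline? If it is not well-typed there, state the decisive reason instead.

term : (B → B → A) → B → A
usage: f: 1; r (λ-bound): 1
order of uses: r, f
typing: well-typed at (B → B → A) → B → A
summary: ordered ✗ · linear ✓ · affine ✓ · relevant ✓ · unrestricted ✓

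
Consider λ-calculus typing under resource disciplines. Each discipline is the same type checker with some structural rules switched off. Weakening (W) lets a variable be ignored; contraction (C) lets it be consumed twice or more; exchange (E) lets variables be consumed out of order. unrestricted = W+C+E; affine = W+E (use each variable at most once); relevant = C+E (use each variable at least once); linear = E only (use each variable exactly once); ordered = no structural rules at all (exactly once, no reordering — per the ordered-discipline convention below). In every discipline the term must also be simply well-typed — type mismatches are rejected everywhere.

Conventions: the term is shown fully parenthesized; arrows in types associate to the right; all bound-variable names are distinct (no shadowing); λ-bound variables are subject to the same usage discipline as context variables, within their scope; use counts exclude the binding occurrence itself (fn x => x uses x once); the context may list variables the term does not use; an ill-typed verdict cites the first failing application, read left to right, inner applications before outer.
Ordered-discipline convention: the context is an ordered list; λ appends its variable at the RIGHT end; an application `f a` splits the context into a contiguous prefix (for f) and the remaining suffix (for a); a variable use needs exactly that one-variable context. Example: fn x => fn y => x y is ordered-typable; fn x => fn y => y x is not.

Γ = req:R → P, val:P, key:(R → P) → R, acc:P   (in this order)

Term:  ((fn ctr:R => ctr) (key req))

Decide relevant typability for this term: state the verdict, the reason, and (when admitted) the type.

no — needs weakening: val, acc unused
use counts: req: 1, val: 0, key: 1, acc: 0, ctr (bound): 1
uses in reading order: ctr, key, req
typing: well-typed at R
all disciplines: ordered ✗; linear ✗; affine ✓; relevant ✗; unrestricted ✓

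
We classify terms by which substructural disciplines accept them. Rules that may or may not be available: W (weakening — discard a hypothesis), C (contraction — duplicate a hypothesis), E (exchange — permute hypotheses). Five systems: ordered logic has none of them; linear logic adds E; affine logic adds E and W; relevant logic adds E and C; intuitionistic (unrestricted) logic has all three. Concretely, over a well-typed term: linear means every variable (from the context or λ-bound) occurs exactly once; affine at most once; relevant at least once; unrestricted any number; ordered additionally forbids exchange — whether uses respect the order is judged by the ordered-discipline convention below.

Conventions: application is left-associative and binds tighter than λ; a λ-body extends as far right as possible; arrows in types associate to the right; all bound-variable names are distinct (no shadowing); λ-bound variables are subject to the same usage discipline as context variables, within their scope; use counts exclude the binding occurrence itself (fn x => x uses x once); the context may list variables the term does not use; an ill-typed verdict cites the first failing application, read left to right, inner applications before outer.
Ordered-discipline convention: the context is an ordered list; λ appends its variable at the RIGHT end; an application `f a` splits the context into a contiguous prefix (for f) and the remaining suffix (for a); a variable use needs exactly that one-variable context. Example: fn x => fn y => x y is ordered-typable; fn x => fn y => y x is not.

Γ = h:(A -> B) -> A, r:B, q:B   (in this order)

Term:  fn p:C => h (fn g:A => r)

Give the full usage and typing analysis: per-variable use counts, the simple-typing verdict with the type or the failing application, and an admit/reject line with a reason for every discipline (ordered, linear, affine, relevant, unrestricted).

usage: h=1; r=1; q=0; p (bound)=0; g (bound)=0
left-to-right use order: h, r
typing: well-typed — term : C -> A
ordered: ✗, q, p, g left unused
linear: ✗, q, p, g left unused
affine: ✓, no duplicate uses among h, r, q, p, g
relevant: ✗, q, p, g left unused
unrestricted: ✓, typability at C -> A is all that's needed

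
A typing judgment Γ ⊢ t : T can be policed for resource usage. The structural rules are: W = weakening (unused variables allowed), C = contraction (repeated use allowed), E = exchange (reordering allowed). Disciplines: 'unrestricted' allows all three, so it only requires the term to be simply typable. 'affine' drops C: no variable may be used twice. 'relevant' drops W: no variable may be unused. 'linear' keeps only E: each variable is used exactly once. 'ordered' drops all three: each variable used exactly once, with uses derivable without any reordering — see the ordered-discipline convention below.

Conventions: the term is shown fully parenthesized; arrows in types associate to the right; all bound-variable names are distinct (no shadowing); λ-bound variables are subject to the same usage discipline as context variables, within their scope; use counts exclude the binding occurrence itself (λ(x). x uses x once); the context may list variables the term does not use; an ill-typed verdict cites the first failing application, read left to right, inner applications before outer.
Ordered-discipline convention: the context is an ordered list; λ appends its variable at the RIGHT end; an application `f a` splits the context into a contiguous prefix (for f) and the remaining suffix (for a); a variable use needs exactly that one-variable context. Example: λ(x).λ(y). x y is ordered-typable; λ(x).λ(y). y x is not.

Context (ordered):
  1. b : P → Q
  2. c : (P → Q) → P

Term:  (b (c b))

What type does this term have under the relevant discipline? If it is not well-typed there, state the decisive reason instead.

term : Q
variable uses: b=2; c=1
uses in reading order: b, c, b
typing: the term checks, with type Q
across the five disciplines: ordered ✗ · linear ✗ · affine ✗ · relevant ✓ · unrestricted ✓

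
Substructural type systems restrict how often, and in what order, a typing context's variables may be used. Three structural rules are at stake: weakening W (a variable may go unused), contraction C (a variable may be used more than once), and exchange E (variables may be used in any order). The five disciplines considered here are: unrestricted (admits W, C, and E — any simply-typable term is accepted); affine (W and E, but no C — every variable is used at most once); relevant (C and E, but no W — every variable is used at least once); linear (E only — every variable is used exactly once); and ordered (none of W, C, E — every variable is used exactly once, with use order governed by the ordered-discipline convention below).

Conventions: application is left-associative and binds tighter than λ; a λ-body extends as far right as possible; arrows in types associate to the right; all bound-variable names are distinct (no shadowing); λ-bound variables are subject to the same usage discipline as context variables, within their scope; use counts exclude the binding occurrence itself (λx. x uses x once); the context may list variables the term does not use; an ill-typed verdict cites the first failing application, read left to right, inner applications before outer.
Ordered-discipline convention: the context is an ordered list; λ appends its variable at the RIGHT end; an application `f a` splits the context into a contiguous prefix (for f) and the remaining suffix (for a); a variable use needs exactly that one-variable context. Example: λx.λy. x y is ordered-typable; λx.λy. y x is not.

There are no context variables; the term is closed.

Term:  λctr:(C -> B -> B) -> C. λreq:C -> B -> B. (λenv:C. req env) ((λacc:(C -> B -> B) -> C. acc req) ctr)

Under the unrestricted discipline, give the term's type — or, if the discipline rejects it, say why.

term : ((C -> B -> B) -> C) -> (C -> B -> B) -> B -> B
use counts: ctr (bound) ×1; req (bound) ×2; env (bound) ×1; acc (bound) ×1
left-to-right use order: req, env, acc, req, ctr
typing: the term checks, with type ((C -> B -> B) -> C) -> (C -> B -> B) -> B -> B
summary: ordered ✗ · linear ✗ · affine ✗ · relevant ✓ · unrestricted ✓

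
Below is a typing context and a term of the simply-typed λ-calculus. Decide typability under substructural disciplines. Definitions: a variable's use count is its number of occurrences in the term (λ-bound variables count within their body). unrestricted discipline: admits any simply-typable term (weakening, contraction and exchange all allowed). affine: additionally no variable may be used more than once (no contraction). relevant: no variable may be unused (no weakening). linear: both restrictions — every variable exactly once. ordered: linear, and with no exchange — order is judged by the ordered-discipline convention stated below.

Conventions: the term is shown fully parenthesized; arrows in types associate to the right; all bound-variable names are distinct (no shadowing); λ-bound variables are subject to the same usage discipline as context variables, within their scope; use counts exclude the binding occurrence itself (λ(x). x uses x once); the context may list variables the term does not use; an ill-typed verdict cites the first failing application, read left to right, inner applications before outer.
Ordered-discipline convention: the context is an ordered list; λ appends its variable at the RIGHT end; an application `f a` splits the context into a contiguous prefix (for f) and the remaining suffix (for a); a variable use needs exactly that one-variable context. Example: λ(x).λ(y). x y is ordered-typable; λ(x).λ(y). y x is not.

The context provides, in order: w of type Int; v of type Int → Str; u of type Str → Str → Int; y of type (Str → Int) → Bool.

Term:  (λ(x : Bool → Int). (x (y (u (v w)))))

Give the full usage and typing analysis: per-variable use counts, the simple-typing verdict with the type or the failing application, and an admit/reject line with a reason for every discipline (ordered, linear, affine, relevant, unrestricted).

use counts: w=1; v=1; u=1; y=1; x (bound)=1
use order (left to right): x, y, u, v, w
typing: ✓ — (Bool → Int) → Int
ordered: ✗ — no ordered split (uses run x, y, u, v, w)
linear: ✓ — w, v, u, y, x: one use apiece
affine: ✓ — none of w, v, u, y, x used more than once
relevant: ✓ — at least one use each (w, v, u, y, x)
unrestricted: ✓ — well-typed at (Bool → Int) → Int; no restrictions here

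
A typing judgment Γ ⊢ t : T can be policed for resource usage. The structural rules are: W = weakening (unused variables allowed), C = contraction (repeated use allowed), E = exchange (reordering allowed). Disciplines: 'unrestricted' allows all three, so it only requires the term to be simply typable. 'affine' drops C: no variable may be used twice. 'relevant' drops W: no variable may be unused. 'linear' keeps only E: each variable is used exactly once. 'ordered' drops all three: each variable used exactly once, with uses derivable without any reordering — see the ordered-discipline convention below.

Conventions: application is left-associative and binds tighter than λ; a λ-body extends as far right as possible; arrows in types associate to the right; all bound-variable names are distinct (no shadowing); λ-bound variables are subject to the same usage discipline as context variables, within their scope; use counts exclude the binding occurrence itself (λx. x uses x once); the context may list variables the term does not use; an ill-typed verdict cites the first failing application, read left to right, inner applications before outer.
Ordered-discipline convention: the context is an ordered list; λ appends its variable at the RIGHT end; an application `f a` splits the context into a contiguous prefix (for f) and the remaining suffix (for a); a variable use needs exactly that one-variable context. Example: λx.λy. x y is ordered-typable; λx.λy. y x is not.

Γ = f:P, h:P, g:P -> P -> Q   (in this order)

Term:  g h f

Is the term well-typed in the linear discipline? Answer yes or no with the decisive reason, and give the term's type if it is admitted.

yes — single use per variable (f, h, g); term : Q
use counts: f: 1, h: 1, g: 1
uses in reading order: g, h, f
typing: well-typed — term : Q
all disciplines: ordered ✗, linear ✓, affine ✓, relevant ✓, unrestricted ✓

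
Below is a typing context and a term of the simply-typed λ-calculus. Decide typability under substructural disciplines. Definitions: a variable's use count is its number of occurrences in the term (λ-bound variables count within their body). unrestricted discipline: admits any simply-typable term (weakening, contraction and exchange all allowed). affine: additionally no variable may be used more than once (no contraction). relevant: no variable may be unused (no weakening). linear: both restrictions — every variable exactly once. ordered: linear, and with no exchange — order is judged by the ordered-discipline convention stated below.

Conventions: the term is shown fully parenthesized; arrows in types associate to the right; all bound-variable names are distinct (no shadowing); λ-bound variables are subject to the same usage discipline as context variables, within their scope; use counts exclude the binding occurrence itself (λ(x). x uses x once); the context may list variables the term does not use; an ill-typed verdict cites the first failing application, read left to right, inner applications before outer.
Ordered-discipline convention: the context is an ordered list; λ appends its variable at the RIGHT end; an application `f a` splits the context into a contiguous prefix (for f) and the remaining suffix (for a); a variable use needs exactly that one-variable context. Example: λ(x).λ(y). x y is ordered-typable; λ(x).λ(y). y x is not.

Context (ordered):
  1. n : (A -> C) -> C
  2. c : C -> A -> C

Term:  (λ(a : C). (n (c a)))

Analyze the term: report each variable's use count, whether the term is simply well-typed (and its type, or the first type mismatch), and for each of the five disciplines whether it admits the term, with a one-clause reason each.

variable uses: n ×1, c ×1, a (bound) ×1
left-to-right use order: n, c, a
typing: well-typed — term : C -> C
ordered ✓ (n, c, a once each; derivable with no W/C/E)
linear ✓ (each of n, c, a used exactly once)
affine ✓ (no duplicate uses among n, c, a)
relevant ✓ (at least one use each (n, c, a))
unrestricted ✓ (simply typable at C -> C; W, C, E all held)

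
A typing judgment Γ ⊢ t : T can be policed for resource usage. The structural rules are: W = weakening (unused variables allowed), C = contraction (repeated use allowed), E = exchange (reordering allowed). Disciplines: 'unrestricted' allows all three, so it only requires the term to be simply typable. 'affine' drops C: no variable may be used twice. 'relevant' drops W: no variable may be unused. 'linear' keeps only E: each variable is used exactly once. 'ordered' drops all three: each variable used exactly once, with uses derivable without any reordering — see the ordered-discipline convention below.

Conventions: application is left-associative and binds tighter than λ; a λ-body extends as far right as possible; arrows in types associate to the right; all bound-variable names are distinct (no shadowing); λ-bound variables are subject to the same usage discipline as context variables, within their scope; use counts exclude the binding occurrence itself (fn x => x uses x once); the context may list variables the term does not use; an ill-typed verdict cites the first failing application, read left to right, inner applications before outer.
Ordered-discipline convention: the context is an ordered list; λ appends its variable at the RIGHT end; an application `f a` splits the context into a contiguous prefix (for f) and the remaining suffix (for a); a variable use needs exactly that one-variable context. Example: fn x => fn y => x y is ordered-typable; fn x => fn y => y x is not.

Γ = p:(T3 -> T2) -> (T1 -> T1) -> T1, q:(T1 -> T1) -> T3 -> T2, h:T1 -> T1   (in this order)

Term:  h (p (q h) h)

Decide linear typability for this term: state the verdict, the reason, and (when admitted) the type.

no — needs contraction — h ×3
usage: p: 1; q: 1; h: 3
uses in reading order: h, p, q, h, h
typing: well-typed — term : T1
per-discipline verdicts: ordered ✗; linear ✗; affine ✗; relevant ✓; unrestricted ✓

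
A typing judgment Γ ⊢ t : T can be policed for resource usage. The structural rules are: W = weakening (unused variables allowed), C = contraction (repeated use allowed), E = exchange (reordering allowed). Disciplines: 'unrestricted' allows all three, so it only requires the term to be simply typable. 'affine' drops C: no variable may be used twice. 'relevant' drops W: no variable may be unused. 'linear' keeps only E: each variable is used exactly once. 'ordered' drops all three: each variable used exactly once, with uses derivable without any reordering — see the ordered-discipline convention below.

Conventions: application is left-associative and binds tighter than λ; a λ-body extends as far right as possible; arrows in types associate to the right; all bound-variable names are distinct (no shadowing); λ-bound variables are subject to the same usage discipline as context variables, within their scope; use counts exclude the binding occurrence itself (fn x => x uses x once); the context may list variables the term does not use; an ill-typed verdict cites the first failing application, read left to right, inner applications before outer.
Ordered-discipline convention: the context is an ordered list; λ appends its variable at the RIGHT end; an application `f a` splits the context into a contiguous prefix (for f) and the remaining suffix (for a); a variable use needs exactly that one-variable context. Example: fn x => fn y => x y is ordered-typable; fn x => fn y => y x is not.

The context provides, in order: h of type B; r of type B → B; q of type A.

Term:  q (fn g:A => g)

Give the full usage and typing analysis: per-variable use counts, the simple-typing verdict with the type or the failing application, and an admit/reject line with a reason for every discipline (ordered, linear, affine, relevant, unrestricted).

counts: h=0; r=0; q=1; g (λ-bound)=1
use order (left to right): q, g
typing: ill-typed: can't apply a value of type A
ordered: ✗ — not simply typable
linear: ✗ — fails simple typing
affine: ✗ — a type mismatch blocks all five
relevant: ✗ — the type mismatch rejects it
unrestricted: ✗ — not simply typable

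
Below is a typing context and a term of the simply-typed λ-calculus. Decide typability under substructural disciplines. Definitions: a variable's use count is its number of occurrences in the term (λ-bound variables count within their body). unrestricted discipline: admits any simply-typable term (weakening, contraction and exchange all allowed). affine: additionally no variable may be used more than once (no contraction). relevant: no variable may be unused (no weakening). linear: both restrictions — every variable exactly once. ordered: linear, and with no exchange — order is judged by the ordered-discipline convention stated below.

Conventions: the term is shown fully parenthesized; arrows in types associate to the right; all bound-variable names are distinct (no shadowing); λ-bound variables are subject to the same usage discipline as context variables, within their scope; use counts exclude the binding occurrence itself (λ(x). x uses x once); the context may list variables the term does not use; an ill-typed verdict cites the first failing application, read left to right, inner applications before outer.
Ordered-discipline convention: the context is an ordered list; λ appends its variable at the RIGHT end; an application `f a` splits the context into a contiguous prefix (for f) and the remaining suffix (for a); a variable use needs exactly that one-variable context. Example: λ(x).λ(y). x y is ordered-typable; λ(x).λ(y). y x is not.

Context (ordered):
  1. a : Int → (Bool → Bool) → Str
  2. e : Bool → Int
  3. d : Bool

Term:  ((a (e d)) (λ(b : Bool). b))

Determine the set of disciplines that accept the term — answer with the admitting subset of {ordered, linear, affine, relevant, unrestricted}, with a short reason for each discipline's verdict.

admitting disciplines: ordered, linear, affine, relevant, unrestricted
variable uses: a: 1; e: 1; d: 1; b [bound]: 1
left-to-right use order: a, e, d, b
typing: the term checks, with type Str
ordered: ✓, a, e, d, b once each; derivable with no W/C/E
linear: ✓, single use per variable (a, e, d, b)
affine: ✓, none of a, e, d, b used more than once
relevant: ✓, a, e, d, b: all used, weakening unneeded
unrestricted: ✓, typability at Str is all that's needed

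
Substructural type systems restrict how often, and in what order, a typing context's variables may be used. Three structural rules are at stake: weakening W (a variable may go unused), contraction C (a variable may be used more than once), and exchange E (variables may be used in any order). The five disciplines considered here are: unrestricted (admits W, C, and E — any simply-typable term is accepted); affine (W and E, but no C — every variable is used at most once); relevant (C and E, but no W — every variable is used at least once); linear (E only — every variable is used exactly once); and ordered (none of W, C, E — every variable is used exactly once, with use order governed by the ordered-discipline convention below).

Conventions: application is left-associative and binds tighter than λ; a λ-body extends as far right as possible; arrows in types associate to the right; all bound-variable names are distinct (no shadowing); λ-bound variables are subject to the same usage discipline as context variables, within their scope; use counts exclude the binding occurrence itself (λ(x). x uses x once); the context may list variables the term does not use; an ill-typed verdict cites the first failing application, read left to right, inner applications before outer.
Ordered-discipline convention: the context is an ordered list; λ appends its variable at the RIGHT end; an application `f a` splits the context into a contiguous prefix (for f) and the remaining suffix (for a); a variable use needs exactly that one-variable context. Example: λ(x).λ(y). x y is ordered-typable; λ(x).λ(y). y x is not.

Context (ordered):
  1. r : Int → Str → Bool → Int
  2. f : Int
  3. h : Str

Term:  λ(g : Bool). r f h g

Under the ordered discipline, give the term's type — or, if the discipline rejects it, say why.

term : Bool → Int
variable uses: r ×1; f ×1; h ×1; g (bound) ×1
left-to-right use order: r, f, h, g
typing: well-typed — term : Bool → Int
per-discipline verdicts: ordered ✓; linear ✓; affine ✓; relevant ✓; unrestricted ✓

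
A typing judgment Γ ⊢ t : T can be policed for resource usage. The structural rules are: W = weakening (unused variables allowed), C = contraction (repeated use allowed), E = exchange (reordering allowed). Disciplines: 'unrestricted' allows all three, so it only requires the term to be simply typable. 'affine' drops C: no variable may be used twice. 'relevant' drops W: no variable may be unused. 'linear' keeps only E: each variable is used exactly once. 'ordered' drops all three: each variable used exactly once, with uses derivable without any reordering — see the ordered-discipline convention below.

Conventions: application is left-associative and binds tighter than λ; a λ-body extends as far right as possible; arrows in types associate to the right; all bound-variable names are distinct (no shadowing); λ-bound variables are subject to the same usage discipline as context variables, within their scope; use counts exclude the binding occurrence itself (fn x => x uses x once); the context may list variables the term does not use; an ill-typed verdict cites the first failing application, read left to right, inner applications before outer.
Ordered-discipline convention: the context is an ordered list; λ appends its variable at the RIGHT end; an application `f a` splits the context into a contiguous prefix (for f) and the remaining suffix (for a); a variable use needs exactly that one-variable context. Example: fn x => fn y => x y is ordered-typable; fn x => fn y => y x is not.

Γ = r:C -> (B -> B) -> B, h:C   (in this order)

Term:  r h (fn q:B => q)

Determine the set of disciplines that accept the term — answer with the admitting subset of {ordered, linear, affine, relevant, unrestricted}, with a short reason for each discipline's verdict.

admitted by: ordered, linear, affine, relevant, unrestricted
variable uses: r ×1; h ×1; q (λ-bound) ×1
order of uses: r, h, q
typing: the term checks, with type B
ordered ✓ (one use each (r, h, q); ordered split holds)
linear ✓ (each of r, h, q used exactly once)
affine ✓ (none of r, h, q used more than once)
relevant ✓ (none of r, h, q goes unused)
unrestricted ✓ (simply typable at B; W, C, E all held)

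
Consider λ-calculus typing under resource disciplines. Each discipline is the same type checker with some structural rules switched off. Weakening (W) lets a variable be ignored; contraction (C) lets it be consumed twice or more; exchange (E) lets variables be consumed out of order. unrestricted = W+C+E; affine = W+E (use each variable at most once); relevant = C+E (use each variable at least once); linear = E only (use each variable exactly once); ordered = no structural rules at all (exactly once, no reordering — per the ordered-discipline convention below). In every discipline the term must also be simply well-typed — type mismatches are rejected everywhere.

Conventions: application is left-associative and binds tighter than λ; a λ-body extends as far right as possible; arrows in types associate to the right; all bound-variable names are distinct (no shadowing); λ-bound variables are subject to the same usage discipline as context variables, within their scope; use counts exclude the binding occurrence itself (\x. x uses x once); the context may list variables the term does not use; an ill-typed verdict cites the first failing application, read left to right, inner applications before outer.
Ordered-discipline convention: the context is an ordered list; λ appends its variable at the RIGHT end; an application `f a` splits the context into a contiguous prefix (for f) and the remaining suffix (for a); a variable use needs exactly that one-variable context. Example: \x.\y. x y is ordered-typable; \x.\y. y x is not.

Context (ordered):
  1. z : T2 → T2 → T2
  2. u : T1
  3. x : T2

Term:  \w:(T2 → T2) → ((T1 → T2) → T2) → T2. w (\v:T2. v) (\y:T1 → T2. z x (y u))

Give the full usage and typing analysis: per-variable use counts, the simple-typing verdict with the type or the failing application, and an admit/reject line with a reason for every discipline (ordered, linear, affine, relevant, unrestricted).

use counts: z: 1×, u: 1×, x: 1×, w (bound): 1×, v (bound): 1×, y (bound): 1×
left-to-right use order: w, v, z, x, y, u
typing: the term checks, with type ((T2 → T2) → ((T1 → T2) → T2) → T2) → T2
ordered ✗ (needs exchange: uses follow w, v, z, x, y, u)
linear ✓ (exactly-once usage across z, u, x, w, v, y)
affine ✓ (at most one use each (z, u, x, w, v, y))
relevant ✓ (z, u, x, w, v, y: all used, weakening unneeded)
unrestricted ✓ (typability at ((T2 → T2) → ((T1 → T2) → T2) → T2) → T2 is all that's needed)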